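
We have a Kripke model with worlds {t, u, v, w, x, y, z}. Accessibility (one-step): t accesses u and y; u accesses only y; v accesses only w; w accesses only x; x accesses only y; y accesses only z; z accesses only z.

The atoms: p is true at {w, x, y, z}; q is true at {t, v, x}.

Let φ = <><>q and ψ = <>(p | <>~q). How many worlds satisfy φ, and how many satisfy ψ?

1 and 7

For <><>q:
t: successors {u, y}; <>q there: u:F, y:F. ✗
u: successors {y}; <>q there: y:F. ✗
v: successors {w}; <>q there: w:T. ✓
w: successors {x}; <>q there: x:F. ✗
x: successors {y}; <>q there: y:F. ✗
y: successors {z}; <>q there: z:F. ✗
z: successors {z}; <>q there: z:F. ✗
— 1 world.
For <>(p | <>~q):
t: successors {u, y}; p | <>~q there: u:T, y:T. ✓
u: successors {y}; p | <>~q there: y:T. ✓
v: successors {w}; p | <>~q there: w:T. ✓
w: successors {x}; p | <>~q there: x:T. ✓
x: successors {y}; p | <>~q there: y:T. ✓
y: successors {z}; p | <>~q there: z:T. ✓
z: successors {z}; p | <>~q there: z:T. ✓
— 7 worlds.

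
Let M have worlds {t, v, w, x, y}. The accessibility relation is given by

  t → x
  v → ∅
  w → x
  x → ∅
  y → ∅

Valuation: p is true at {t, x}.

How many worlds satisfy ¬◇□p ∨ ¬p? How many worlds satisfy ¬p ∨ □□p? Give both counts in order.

4 and 5

For ¬◇□p ∨ ¬p:
t: ¬◇□p is F, ¬p is F. ✗
v: ¬◇□p is T, ¬p is T. ✓
w: ¬◇□p is F, ¬p is T. ✓
x: ¬◇□p is T, ¬p is F. ✓
y: ¬◇□p is T, ¬p is T. ✓
— 4 worlds.
For ¬p ∨ □□p:
t: ¬p is F, □□p is T. ✓
v: ¬p is T, □□p is T. ✓
w: ¬p is T, □□p is T. ✓
x: ¬p is F, □□p is T. ✓
y: ¬p is T, □□p is T. ✓
— 5 worlds.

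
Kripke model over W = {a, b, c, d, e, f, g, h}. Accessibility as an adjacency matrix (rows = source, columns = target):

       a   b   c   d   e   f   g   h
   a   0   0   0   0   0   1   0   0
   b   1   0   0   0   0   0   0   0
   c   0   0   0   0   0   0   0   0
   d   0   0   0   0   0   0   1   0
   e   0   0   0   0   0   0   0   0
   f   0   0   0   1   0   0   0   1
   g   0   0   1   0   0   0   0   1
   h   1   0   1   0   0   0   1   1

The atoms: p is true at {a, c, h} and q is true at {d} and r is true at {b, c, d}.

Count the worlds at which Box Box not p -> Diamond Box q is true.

a: Box Box not p is F, Diamond Box q is F. ✓
b: Box Box not p is T, Diamond Box q is F. ✗
c: Box Box not p is T, Diamond Box q is F. ✗
d: Box Box not p is F, Diamond Box q is F. ✓
e: Box Box not p is T, Diamond Box q is F. ✗
f: Box Box not p is F, Diamond Box q is F. ✓
g: Box Box not p is F, Diamond Box q is T. ✓
h: Box Box not p is F, Diamond Box q is T. ✓
Satisfying worlds: {a, d, f, g, h}.

5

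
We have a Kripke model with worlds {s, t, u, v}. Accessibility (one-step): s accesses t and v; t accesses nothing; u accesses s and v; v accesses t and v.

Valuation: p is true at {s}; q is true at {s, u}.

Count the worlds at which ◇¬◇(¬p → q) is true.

3

s: successors {t, v}; ¬◇(¬p → q) there: t:T, v:T. ✓
t: no successors, so ◇¬◇(¬p → q) fails. ✗
u: successors {s, v}; ¬◇(¬p → q) there: s:T, v:T. ✓
v: successors {t, v}; ¬◇(¬p → q) there: t:T, v:T. ✓
Satisfying worlds: {s, u, v}.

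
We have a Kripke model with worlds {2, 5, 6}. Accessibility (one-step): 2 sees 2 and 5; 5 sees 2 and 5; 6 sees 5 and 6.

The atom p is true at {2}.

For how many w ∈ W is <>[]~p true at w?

2: successors {2, 5}; []~p there: 2:F, 5:F. ✗
5: successors {2, 5}; []~p there: 2:F, 5:F. ✗
6: successors {5, 6}; []~p there: 5:F, 6:T. ✓
Satisfying worlds: {6}.

1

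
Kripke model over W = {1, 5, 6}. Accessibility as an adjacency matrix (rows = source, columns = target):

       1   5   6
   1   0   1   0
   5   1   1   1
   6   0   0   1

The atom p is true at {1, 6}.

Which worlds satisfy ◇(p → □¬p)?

1: successors {5}; p → □¬p there: 5:T. ✓
5: successors {1, 5, 6}; p → □¬p there: 1:T, 5:T, 6:F. ✓
6: successors {6}; p → □¬p there: 6:F. ✗

{1, 5}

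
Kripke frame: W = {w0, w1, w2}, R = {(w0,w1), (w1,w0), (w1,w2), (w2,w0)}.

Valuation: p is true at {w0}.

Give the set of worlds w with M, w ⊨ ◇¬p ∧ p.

{w0}

w0: ◇¬p is T, p is T. ✓
w1: ◇¬p is T, p is F. ✗
w2: ◇¬p is F, p is F. ✗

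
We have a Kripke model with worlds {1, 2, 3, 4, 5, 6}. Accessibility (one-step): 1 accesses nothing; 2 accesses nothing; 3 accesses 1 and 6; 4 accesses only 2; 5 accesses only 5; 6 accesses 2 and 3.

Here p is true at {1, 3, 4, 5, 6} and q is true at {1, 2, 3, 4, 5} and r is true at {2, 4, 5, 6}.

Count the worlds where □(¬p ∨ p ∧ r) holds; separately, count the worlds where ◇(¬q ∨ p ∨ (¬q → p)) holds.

For □(¬p ∨ p ∧ r):
1: no successors, so □(¬p ∨ p ∧ r) holds vacuously. ✓
2: no successors, so □(¬p ∨ p ∧ r) holds vacuously. ✓
3: successors {1, 6}; ¬p ∨ p ∧ r there: 1:F, 6:T. ✗
4: successors {2}; ¬p ∨ p ∧ r there: 2:T. ✓
5: successors {5}; ¬p ∨ p ∧ r there: 5:T. ✓
6: successors {2, 3}; ¬p ∨ p ∧ r there: 2:T, 3:F. ✗
— 4 worlds.
For ◇(¬q ∨ p ∨ (¬q → p)):
1: no successors, so ◇(¬q ∨ p ∨ (¬q → p)) fails. ✗
2: no successors, so ◇(¬q ∨ p ∨ (¬q → p)) fails. ✗
3: successors {1, 6}; ¬q ∨ p ∨ (¬q → p) there: 1:T, 6:T. ✓
4: successors {2}; ¬q ∨ p ∨ (¬q → p) there: 2:T. ✓
5: successors {5}; ¬q ∨ p ∨ (¬q → p) there: 5:T. ✓
6: successors {2, 3}; ¬q ∨ p ∨ (¬q → p) there: 2:T, 3:T. ✓
— 4 worlds.

4 and 4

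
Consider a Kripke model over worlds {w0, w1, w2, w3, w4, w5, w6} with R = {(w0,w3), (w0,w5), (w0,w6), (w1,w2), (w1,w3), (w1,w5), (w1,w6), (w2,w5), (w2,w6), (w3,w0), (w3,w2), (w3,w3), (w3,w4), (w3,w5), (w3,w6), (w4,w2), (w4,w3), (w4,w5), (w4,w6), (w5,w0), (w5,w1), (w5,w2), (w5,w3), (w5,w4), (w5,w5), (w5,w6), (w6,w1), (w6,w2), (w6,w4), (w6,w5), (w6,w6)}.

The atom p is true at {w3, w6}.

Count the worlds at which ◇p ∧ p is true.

2

w0: ◇p is T, p is F. ✗
w1: ◇p is T, p is F. ✗
w2: ◇p is T, p is F. ✗
w3: ◇p is T, p is T. ✓
w4: ◇p is T, p is F. ✗
w5: ◇p is T, p is F. ✗
w6: ◇p is T, p is T. ✓
Satisfying worlds: {w3, w6}.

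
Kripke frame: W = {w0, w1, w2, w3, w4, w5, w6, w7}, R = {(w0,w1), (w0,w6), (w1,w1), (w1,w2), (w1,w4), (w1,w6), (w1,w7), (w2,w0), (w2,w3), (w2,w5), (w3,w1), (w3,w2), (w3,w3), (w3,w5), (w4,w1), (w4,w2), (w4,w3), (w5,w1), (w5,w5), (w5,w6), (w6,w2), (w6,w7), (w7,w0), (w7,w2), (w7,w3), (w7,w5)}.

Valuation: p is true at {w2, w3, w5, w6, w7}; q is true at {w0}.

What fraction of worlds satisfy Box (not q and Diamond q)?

1/8

w0: successors {w1, w6}; not q and Diamond q there: w1:F, w6:F. ✗
w1: successors {w1, w2, w4, w6, w7}; not q and Diamond q there: w1:F, w2:T, w4:F, w6:F, w7:T. ✗
w2: successors {w0, w3, w5}; not q and Diamond q there: w0:F, w3:F, w5:F. ✗
w3: successors {w1, w2, w3, w5}; not q and Diamond q there: w1:F, w2:T, w3:F, w5:F. ✗
w4: successors {w1, w2, w3}; not q and Diamond q there: w1:F, w2:T, w3:F. ✗
w5: successors {w1, w5, w6}; not q and Diamond q there: w1:F, w5:F, w6:F. ✗
w6: successors {w2, w7}; not q and Diamond q there: w2:T, w7:T. ✓
w7: successors {w0, w2, w3, w5}; not q and Diamond q there: w0:F, w2:T, w3:F, w5:F. ✗
That's 1 of 8 worlds, so 1/8.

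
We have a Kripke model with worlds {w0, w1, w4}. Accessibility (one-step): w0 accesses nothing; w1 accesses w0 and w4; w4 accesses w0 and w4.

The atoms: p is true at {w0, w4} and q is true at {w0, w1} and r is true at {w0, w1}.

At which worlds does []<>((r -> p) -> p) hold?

{w0}

w0: no successors, so []<>((r -> p) -> p) holds vacuously. ✓
w1: successors {w0, w4}; <>((r -> p) -> p) there: w0:F, w4:T. ✗
w4: successors {w0, w4}; <>((r -> p) -> p) there: w0:F, w4:T. ✗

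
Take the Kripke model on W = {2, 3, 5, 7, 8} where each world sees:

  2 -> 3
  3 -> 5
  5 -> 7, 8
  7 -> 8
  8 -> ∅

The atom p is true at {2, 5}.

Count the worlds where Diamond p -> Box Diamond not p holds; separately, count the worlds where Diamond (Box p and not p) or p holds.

5 and 3

For Diamond p -> Box Diamond not p:
2: Diamond p is F, Box Diamond not p is F. ✓
3: Diamond p is T, Box Diamond not p is T. ✓
5: Diamond p is F, Box Diamond not p is F. ✓
7: Diamond p is F, Box Diamond not p is F. ✓
8: Diamond p is F, Box Diamond not p is T. ✓
— 5 worlds.
For Diamond (Box p and not p) or p:
2: Diamond (Box p and not p) is T, p is T. ✓
3: Diamond (Box p and not p) is F, p is F. ✗
5: Diamond (Box p and not p) is T, p is T. ✓
7: Diamond (Box p and not p) is T, p is F. ✓
8: Diamond (Box p and not p) is F, p is F. ✗
— 3 worlds.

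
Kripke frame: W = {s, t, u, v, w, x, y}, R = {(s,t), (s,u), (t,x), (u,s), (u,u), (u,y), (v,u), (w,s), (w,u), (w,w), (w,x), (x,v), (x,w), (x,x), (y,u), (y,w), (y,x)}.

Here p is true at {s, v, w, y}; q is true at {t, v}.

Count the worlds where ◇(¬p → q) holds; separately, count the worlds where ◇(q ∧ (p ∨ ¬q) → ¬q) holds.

For ◇(¬p → q):
s: successors {t, u}; ¬p → q there: t:T, u:F. ✓
t: successors {x}; ¬p → q there: x:F. ✗
u: successors {s, u, y}; ¬p → q there: s:T, u:F, y:T. ✓
v: successors {u}; ¬p → q there: u:F. ✗
w: successors {s, u, w, x}; ¬p → q there: s:T, u:F, w:T, x:F. ✓
x: successors {v, w, x}; ¬p → q there: v:T, w:T, x:F. ✓
y: successors {u, w, x}; ¬p → q there: u:F, w:T, x:F. ✓
— 5 worlds.
For ◇(q ∧ (p ∨ ¬q) → ¬q):
s: successors {t, u}; q ∧ (p ∨ ¬q) → ¬q there: t:T, u:T. ✓
t: successors {x}; q ∧ (p ∨ ¬q) → ¬q there: x:T. ✓
u: successors {s, u, y}; q ∧ (p ∨ ¬q) → ¬q there: s:T, u:T, y:T. ✓
v: successors {u}; q ∧ (p ∨ ¬q) → ¬q there: u:T. ✓
w: successors {s, u, w, x}; q ∧ (p ∨ ¬q) → ¬q there: s:T, u:T, w:T, x:T. ✓
x: successors {v, w, x}; q ∧ (p ∨ ¬q) → ¬q there: v:F, w:T, x:T. ✓
y: successors {u, w, x}; q ∧ (p ∨ ¬q) → ¬q there: u:T, w:T, x:T. ✓
— 7 worlds.

5 and 7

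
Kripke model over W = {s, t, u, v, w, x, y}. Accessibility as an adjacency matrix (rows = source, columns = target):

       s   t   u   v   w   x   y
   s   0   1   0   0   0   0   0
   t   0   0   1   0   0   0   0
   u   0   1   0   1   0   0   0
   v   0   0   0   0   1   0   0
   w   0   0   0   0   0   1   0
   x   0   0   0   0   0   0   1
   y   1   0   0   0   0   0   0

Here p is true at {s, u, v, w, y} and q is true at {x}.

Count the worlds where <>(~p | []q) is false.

3

s: successors {t}; ~p | []q there: t:T. ✓
t: successors {u}; ~p | []q there: u:F. ✗
u: successors {t, v}; ~p | []q there: t:T, v:F. ✓
v: successors {w}; ~p | []q there: w:T. ✓
w: successors {x}; ~p | []q there: x:T. ✓
x: successors {y}; ~p | []q there: y:F. ✗
y: successors {s}; ~p | []q there: s:F. ✗
Satisfying worlds: {s, u, v, w}.
So <>(~p | []q) fails at the other 3 worlds.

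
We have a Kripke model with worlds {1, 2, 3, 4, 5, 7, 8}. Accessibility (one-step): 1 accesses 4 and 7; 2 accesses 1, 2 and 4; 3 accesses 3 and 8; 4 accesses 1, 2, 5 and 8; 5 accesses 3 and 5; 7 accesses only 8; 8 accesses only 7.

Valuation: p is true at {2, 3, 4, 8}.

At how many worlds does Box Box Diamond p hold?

2

1: successors {4, 7}; Box Diamond p there: 4:F, 7:F. ✗
2: successors {1, 2, 4}; Box Diamond p there: 1:T, 2:T, 4:F. ✗
3: successors {3, 8}; Box Diamond p there: 3:F, 8:T. ✗
4: successors {1, 2, 5, 8}; Box Diamond p there: 1:T, 2:T, 5:T, 8:T. ✓
5: successors {3, 5}; Box Diamond p there: 3:F, 5:T. ✗
7: successors {8}; Box Diamond p there: 8:T. ✓
8: successors {7}; Box Diamond p there: 7:F. ✗
Satisfying worlds: {4, 7}.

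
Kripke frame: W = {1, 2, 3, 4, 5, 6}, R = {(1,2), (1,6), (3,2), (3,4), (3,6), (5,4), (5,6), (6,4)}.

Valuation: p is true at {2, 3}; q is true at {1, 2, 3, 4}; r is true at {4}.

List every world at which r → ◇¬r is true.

1: r is F, ◇¬r is T. ✓
2: r is F, ◇¬r is F. ✓
3: r is F, ◇¬r is T. ✓
4: r is T, ◇¬r is F. ✗
5: r is F, ◇¬r is T. ✓
6: r is F, ◇¬r is F. ✓

{1, 2, 3, 5, 6}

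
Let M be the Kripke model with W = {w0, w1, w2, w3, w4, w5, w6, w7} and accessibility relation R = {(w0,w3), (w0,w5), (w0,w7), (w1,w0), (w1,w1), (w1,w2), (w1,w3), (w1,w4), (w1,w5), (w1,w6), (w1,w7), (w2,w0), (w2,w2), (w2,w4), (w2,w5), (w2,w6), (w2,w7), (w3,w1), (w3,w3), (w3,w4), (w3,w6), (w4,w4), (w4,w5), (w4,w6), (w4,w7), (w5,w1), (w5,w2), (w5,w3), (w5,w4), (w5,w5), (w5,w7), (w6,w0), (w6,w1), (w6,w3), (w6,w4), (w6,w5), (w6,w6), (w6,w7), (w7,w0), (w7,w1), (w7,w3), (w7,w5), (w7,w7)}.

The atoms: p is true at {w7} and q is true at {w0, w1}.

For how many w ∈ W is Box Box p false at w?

8

w0: successors {w3, w5, w7}; Box p there: w3:F, w5:F, w7:F. ✗
w1: successors {w0, w1, w2, w3, w4, w5, w6, w7}; Box p there: w0:F, w1:F, w2:F, w3:F, w4:F, w5:F, w6:F, w7:F. ✗
w2: successors {w0, w2, w4, w5, w6, w7}; Box p there: w0:F, w2:F, w4:F, w5:F, w6:F, w7:F. ✗
w3: successors {w1, w3, w4, w6}; Box p there: w1:F, w3:F, w4:F, w6:F. ✗
w4: successors {w4, w5, w6, w7}; Box p there: w4:F, w5:F, w6:F, w7:F. ✗
w5: successors {w1, w2, w3, w4, w5, w7}; Box p there: w1:F, w2:F, w3:F, w4:F, w5:F, w7:F. ✗
w6: successors {w0, w1, w3, w4, w5, w6, w7}; Box p there: w0:F, w1:F, w3:F, w4:F, w5:F, w6:F, w7:F. ✗
w7: successors {w0, w1, w3, w5, w7}; Box p there: w0:F, w1:F, w3:F, w5:F, w7:F. ✗
Satisfying worlds: ∅.
So Box Box p fails at the other 8 worlds.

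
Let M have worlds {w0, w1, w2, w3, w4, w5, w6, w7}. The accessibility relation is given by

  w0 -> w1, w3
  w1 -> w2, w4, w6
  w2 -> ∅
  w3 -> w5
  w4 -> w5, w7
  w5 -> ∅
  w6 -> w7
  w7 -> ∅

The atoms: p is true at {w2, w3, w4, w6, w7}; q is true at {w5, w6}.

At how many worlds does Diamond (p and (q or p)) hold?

4

w0: successors {w1, w3}; p and (q or p) there: w1:F, w3:T. ✓
w1: successors {w2, w4, w6}; p and (q or p) there: w2:T, w4:T, w6:T. ✓
w2: no successors, so Diamond (p and (q or p)) fails. ✗
w3: successors {w5}; p and (q or p) there: w5:F. ✗
w4: successors {w5, w7}; p and (q or p) there: w5:F, w7:T. ✓
w5: no successors, so Diamond (p and (q or p)) fails. ✗
w6: successors {w7}; p and (q or p) there: w7:T. ✓
w7: no successors, so Diamond (p and (q or p)) fails. ✗
Satisfying worlds: {w0, w1, w4, w6}.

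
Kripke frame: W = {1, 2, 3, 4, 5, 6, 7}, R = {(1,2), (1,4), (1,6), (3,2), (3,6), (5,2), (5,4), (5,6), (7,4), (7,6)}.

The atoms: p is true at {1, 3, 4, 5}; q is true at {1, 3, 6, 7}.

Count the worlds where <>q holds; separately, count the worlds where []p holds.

For <>q:
1: successors {2, 4, 6}; q there: 2:F, 4:F, 6:T. ✓
2: no successors, so <>q fails. ✗
3: successors {2, 6}; q there: 2:F, 6:T. ✓
4: no successors, so <>q fails. ✗
5: successors {2, 4, 6}; q there: 2:F, 4:F, 6:T. ✓
6: no successors, so <>q fails. ✗
7: successors {4, 6}; q there: 4:F, 6:T. ✓
— 4 worlds.
For []p:
1: successors {2, 4, 6}; p there: 2:F, 4:T, 6:F. ✗
2: no successors, so []p holds vacuously. ✓
3: successors {2, 6}; p there: 2:F, 6:F. ✗
4: no successors, so []p holds vacuously. ✓
5: successors {2, 4, 6}; p there: 2:F, 4:T, 6:F. ✗
6: no successors, so []p holds vacuously. ✓
7: successors {4, 6}; p there: 4:T, 6:F. ✗
— 3 worlds.

4 and 3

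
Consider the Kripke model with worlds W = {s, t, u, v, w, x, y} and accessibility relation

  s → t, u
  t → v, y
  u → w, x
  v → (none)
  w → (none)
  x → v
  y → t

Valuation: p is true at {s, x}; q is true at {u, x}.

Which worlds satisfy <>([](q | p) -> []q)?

{s, t, u, x, y}

s: successors {t, u}; [](q | p) -> []q there: t:T, u:T. ✓
t: successors {v, y}; [](q | p) -> []q there: v:T, y:T. ✓
u: successors {w, x}; [](q | p) -> []q there: w:T, x:T. ✓
v: no successors, so <>([](q | p) -> []q) fails. ✗
w: no successors, so <>([](q | p) -> []q) fails. ✗
x: successors {v}; [](q | p) -> []q there: v:T. ✓
y: successors {t}; [](q | p) -> []q there: t:T. ✓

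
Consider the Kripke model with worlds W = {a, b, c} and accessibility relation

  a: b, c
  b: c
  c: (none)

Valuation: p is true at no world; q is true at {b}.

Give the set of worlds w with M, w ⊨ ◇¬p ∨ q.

a: ◇¬p is T, q is F. ✓
b: ◇¬p is T, q is T. ✓
c: ◇¬p is F, q is F. ✗

{a, b}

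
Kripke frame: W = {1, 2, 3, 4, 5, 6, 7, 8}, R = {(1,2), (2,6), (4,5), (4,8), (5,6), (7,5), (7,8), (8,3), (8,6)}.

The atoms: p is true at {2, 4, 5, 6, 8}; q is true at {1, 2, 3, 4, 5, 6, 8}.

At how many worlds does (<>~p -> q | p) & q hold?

7

1: <>~p -> q | p is T, q is T. ✓
2: <>~p -> q | p is T, q is T. ✓
3: <>~p -> q | p is T, q is T. ✓
4: <>~p -> q | p is T, q is T. ✓
5: <>~p -> q | p is T, q is T. ✓
6: <>~p -> q | p is T, q is T. ✓
7: <>~p -> q | p is T, q is F. ✗
8: <>~p -> q | p is T, q is T. ✓
Satisfying worlds: {1, 2, 3, 4, 5, 6, 8}.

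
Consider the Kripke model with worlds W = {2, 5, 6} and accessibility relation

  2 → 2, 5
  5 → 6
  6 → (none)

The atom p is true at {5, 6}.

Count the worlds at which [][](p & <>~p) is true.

2

2: successors {2, 5}; [](p & <>~p) there: 2:F, 5:F. ✗
5: successors {6}; [](p & <>~p) there: 6:T. ✓
6: no successors, so [][](p & <>~p) holds vacuously. ✓
Satisfying worlds: {5, 6}.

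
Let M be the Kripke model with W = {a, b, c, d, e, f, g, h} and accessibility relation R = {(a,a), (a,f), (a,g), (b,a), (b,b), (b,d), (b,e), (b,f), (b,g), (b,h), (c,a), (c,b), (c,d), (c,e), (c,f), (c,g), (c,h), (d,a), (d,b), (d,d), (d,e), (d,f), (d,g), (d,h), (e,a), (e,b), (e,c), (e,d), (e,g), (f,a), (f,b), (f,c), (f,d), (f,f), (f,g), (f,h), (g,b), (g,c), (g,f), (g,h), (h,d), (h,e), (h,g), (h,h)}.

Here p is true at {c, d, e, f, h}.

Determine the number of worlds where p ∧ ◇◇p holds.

5

a: p is F, ◇◇p is T. ✗
b: p is F, ◇◇p is T. ✗
c: p is T, ◇◇p is T. ✓
d: p is T, ◇◇p is T. ✓
e: p is T, ◇◇p is T. ✓
f: p is T, ◇◇p is T. ✓
g: p is F, ◇◇p is T. ✗
h: p is T, ◇◇p is T. ✓
Satisfying worlds: {c, d, e, f, h}.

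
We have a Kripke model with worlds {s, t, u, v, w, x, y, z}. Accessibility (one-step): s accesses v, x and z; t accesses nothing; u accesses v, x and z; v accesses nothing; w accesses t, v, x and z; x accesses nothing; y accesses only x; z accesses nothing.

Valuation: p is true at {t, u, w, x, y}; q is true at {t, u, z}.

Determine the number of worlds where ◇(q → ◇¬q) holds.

s: successors {v, x, z}; q → ◇¬q there: v:T, x:T, z:F. ✓
t: no successors, so ◇(q → ◇¬q) fails. ✗
u: successors {v, x, z}; q → ◇¬q there: v:T, x:T, z:F. ✓
v: no successors, so ◇(q → ◇¬q) fails. ✗
w: successors {t, v, x, z}; q → ◇¬q there: t:F, v:T, x:T, z:F. ✓
x: no successors, so ◇(q → ◇¬q) fails. ✗
y: successors {x}; q → ◇¬q there: x:T. ✓
z: no successors, so ◇(q → ◇¬q) fails. ✗
Satisfying worlds: {s, u, w, y}.

4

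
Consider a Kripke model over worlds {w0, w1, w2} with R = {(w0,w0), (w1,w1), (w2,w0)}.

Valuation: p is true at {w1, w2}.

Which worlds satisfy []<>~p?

w0: successors {w0}; <>~p there: w0:T. ✓
w1: successors {w1}; <>~p there: w1:F. ✗
w2: successors {w0}; <>~p there: w0:T. ✓

{w0, w2}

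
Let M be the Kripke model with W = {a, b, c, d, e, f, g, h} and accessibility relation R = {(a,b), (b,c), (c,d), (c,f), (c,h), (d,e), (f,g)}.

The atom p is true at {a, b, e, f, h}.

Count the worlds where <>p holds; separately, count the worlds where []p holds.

For <>p:
a: successors {b}; p there: b:T. ✓
b: successors {c}; p there: c:F. ✗
c: successors {d, f, h}; p there: d:F, f:T, h:T. ✓
d: successors {e}; p there: e:T. ✓
e: no successors, so <>p fails. ✗
f: successors {g}; p there: g:F. ✗
g: no successors, so <>p fails. ✗
h: no successors, so <>p fails. ✗
— 3 worlds.
For []p:
a: successors {b}; p there: b:T. ✓
b: successors {c}; p there: c:F. ✗
c: successors {d, f, h}; p there: d:F, f:T, h:T. ✗
d: successors {e}; p there: e:T. ✓
e: no successors, so []p holds vacuously. ✓
f: successors {g}; p there: g:F. ✗
g: no successors, so []p holds vacuously. ✓
h: no successors, so []p holds vacuously. ✓
— 5 worlds.

3 and 5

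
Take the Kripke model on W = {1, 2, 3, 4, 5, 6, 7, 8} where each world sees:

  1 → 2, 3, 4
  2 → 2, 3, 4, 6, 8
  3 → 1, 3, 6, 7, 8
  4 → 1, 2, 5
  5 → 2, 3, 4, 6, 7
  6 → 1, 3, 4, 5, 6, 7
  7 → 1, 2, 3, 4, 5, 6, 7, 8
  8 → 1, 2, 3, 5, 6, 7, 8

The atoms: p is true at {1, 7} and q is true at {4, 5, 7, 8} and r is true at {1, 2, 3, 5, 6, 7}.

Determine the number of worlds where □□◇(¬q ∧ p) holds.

0

1: successors {2, 3, 4}; □◇(¬q ∧ p) there: 2:F, 3:F, 4:F. ✗
2: successors {2, 3, 4, 6, 8}; □◇(¬q ∧ p) there: 2:F, 3:F, 4:F, 6:F, 8:F. ✗
3: successors {1, 3, 6, 7, 8}; □◇(¬q ∧ p) there: 1:F, 3:F, 6:F, 7:F, 8:F. ✗
4: successors {1, 2, 5}; □◇(¬q ∧ p) there: 1:F, 2:F, 5:F. ✗
5: successors {2, 3, 4, 6, 7}; □◇(¬q ∧ p) there: 2:F, 3:F, 4:F, 6:F, 7:F. ✗
6: successors {1, 3, 4, 5, 6, 7}; □◇(¬q ∧ p) there: 1:F, 3:F, 4:F, 5:F, 6:F, 7:F. ✗
7: successors {1, 2, 3, 4, 5, 6, 7, 8}; □◇(¬q ∧ p) there: 1:F, 2:F, 3:F, 4:F, 5:F, 6:F, 7:F, 8:F. ✗
8: successors {1, 2, 3, 5, 6, 7, 8}; □◇(¬q ∧ p) there: 1:F, 2:F, 3:F, 5:F, 6:F, 7:F, 8:F. ✗
Satisfying worlds: ∅.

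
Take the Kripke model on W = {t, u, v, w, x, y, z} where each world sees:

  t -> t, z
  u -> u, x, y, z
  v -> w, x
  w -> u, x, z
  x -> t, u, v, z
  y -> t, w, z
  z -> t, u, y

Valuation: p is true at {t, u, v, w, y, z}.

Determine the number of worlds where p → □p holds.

4

t: p is T, □p is T. ✓
u: p is T, □p is F. ✗
v: p is T, □p is F. ✗
w: p is T, □p is F. ✗
x: p is F, □p is T. ✓
y: p is T, □p is T. ✓
z: p is T, □p is T. ✓
Satisfying worlds: {t, x, y, z}.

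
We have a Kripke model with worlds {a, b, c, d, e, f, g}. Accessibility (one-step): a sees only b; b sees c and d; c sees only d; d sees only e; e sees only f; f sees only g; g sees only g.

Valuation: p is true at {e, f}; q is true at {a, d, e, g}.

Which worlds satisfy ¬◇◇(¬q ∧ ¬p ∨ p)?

a: ◇◇(¬q ∧ ¬p ∨ p) is T. ✗
b: ◇◇(¬q ∧ ¬p ∨ p) is T. ✗
c: ◇◇(¬q ∧ ¬p ∨ p) is T. ✗
d: ◇◇(¬q ∧ ¬p ∨ p) is T. ✗
e: ◇◇(¬q ∧ ¬p ∨ p) is F. ✓
f: ◇◇(¬q ∧ ¬p ∨ p) is F. ✓
g: ◇◇(¬q ∧ ¬p ∨ p) is F. ✓

{e, f, g}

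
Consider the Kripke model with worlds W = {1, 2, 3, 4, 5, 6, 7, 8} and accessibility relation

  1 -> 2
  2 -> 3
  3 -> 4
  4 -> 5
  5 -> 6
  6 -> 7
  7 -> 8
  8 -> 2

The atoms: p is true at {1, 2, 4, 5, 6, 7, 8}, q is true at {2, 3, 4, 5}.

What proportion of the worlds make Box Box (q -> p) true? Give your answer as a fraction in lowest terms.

1: successors {2}; Box (q -> p) there: 2:F. ✗
2: successors {3}; Box (q -> p) there: 3:T. ✓
3: successors {4}; Box (q -> p) there: 4:T. ✓
4: successors {5}; Box (q -> p) there: 5:T. ✓
5: successors {6}; Box (q -> p) there: 6:T. ✓
6: successors {7}; Box (q -> p) there: 7:T. ✓
7: successors {8}; Box (q -> p) there: 8:T. ✓
8: successors {2}; Box (q -> p) there: 2:F. ✗
That's 6 of 8 worlds, so 6/8 = 3/4.

3/4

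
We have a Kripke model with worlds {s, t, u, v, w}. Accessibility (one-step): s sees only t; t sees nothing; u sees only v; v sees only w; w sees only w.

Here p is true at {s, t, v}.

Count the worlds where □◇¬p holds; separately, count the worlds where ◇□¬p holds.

For □◇¬p:
s: successors {t}; ◇¬p there: t:F. ✗
t: no successors, so □◇¬p holds vacuously. ✓
u: successors {v}; ◇¬p there: v:T. ✓
v: successors {w}; ◇¬p there: w:T. ✓
w: successors {w}; ◇¬p there: w:T. ✓
— 4 worlds.
For ◇□¬p:
s: successors {t}; □¬p there: t:T. ✓
t: no successors, so ◇□¬p fails. ✗
u: successors {v}; □¬p there: v:T. ✓
v: successors {w}; □¬p there: w:T. ✓
w: successors {w}; □¬p there: w:T. ✓
— 4 worlds.

4 and 4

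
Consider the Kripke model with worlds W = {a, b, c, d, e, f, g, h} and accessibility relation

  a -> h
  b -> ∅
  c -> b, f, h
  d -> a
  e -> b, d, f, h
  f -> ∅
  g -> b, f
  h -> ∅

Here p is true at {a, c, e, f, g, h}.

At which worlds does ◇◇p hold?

a: successors {h}; ◇p there: h:F. ✗
b: no successors, so ◇◇p fails. ✗
c: successors {b, f, h}; ◇p there: b:F, f:F, h:F. ✗
d: successors {a}; ◇p there: a:T. ✓
e: successors {b, d, f, h}; ◇p there: b:F, d:T, f:F, h:F. ✓
f: no successors, so ◇◇p fails. ✗
g: successors {b, f}; ◇p there: b:F, f:F. ✗
h: no successors, so ◇◇p fails. ✗

{d, e}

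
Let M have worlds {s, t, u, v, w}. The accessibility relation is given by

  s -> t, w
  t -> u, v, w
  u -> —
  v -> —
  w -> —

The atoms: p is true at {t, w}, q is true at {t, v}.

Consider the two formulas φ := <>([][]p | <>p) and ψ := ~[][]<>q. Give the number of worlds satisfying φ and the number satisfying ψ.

For <>([][]p | <>p):
s: successors {t, w}; [][]p | <>p there: t:T, w:T. ✓
t: successors {u, v, w}; [][]p | <>p there: u:T, v:T, w:T. ✓
u: no successors, so <>([][]p | <>p) fails. ✗
v: no successors, so <>([][]p | <>p) fails. ✗
w: no successors, so <>([][]p | <>p) fails. ✗
— 2 worlds.
For ~[][]<>q:
s: [][]<>q is F. ✓
t: [][]<>q is T. ✗
u: [][]<>q is T. ✗
v: [][]<>q is T. ✗
w: [][]<>q is T. ✗
— 1 world.

2 and 1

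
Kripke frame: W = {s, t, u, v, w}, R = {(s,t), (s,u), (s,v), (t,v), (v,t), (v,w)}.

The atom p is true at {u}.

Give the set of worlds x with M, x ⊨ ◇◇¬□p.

s: successors {t, u, v}; ◇¬□p there: t:T, u:F, v:T. ✓
t: successors {v}; ◇¬□p there: v:T. ✓
u: no successors, so ◇◇¬□p fails. ✗
v: successors {t, w}; ◇¬□p there: t:T, w:F. ✓
w: no successors, so ◇◇¬□p fails. ✗

{s, t, v}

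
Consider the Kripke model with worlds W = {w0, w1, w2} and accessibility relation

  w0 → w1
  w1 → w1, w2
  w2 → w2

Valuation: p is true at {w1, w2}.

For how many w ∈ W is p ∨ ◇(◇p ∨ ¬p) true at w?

w0: p is F, ◇(◇p ∨ ¬p) is T. ✓
w1: p is T, ◇(◇p ∨ ¬p) is T. ✓
w2: p is T, ◇(◇p ∨ ¬p) is T. ✓
Satisfying worlds: {w0, w1, w2}.

3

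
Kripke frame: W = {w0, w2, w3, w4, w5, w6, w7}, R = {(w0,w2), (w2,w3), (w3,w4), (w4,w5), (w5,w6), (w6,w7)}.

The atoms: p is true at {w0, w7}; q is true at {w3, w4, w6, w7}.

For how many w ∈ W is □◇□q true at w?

5

w0: successors {w2}; ◇□q there: w2:T. ✓
w2: successors {w3}; ◇□q there: w3:F. ✗
w3: successors {w4}; ◇□q there: w4:T. ✓
w4: successors {w5}; ◇□q there: w5:T. ✓
w5: successors {w6}; ◇□q there: w6:T. ✓
w6: successors {w7}; ◇□q there: w7:F. ✗
w7: no successors, so □◇□q holds vacuously. ✓
Satisfying worlds: {w0, w3, w4, w5, w7}.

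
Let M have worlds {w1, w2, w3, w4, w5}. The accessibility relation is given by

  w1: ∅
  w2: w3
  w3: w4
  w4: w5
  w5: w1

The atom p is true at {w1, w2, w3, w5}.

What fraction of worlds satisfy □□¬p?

3/5

w1: no successors, so □□¬p holds vacuously. ✓
w2: successors {w3}; □¬p there: w3:T. ✓
w3: successors {w4}; □¬p there: w4:F. ✗
w4: successors {w5}; □¬p there: w5:F. ✗
w5: successors {w1}; □¬p there: w1:T. ✓
That's 3 of 5 worlds, so 3/5.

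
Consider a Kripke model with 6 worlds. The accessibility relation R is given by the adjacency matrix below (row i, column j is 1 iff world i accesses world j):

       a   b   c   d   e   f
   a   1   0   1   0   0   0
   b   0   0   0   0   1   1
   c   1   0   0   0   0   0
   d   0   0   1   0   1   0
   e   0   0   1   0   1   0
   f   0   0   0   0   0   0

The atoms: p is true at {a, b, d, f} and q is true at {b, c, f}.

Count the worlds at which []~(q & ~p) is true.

a: successors {a, c}; ~(q & ~p) there: a:T, c:F. ✗
b: successors {e, f}; ~(q & ~p) there: e:T, f:T. ✓
c: successors {a}; ~(q & ~p) there: a:T. ✓
d: successors {c, e}; ~(q & ~p) there: c:F, e:T. ✗
e: successors {c, e}; ~(q & ~p) there: c:F, e:T. ✗
f: no successors, so []~(q & ~p) holds vacuously. ✓
Satisfying worlds: {b, c, f}.

3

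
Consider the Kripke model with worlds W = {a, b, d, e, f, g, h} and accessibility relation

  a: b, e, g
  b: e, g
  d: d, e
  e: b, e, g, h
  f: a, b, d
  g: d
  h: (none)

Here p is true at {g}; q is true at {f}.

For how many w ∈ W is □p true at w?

a: successors {b, e, g}; p there: b:F, e:F, g:T. ✗
b: successors {e, g}; p there: e:F, g:T. ✗
d: successors {d, e}; p there: d:F, e:F. ✗
e: successors {b, e, g, h}; p there: b:F, e:F, g:T, h:F. ✗
f: successors {a, b, d}; p there: a:F, b:F, d:F. ✗
g: successors {d}; p there: d:F. ✗
h: no successors, so □p holds vacuously. ✓
Satisfying worlds: {h}.

1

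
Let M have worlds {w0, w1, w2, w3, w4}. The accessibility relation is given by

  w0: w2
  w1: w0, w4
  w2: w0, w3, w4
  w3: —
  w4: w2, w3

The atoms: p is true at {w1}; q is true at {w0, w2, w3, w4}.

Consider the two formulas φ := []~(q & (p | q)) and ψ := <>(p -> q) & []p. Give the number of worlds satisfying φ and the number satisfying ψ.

1 and 0

For []~(q & (p | q)):
w0: successors {w2}; ~(q & (p | q)) there: w2:F. ✗
w1: successors {w0, w4}; ~(q & (p | q)) there: w0:F, w4:F. ✗
w2: successors {w0, w3, w4}; ~(q & (p | q)) there: w0:F, w3:F, w4:F. ✗
w3: no successors, so []~(q & (p | q)) holds vacuously. ✓
w4: successors {w2, w3}; ~(q & (p | q)) there: w2:F, w3:F. ✗
— 1 world.
For <>(p -> q) & []p:
w0: <>(p -> q) is T, []p is F. ✗
w1: <>(p -> q) is T, []p is F. ✗
w2: <>(p -> q) is T, []p is F. ✗
w3: <>(p -> q) is F, []p is T. ✗
w4: <>(p -> q) is T, []p is F. ✗
— 0 worlds.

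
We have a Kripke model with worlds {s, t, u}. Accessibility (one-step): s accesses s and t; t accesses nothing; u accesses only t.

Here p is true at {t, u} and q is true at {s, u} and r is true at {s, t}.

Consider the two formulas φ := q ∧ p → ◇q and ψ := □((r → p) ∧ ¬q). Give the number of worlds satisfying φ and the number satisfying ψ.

2 and 2

For q ∧ p → ◇q:
s: q ∧ p is F, ◇q is T. ✓
t: q ∧ p is F, ◇q is F. ✓
u: q ∧ p is T, ◇q is F. ✗
— 2 worlds.
For □((r → p) ∧ ¬q):
s: successors {s, t}; (r → p) ∧ ¬q there: s:F, t:T. ✗
t: no successors, so □((r → p) ∧ ¬q) holds vacuously. ✓
u: successors {t}; (r → p) ∧ ¬q there: t:T. ✓
— 2 worlds.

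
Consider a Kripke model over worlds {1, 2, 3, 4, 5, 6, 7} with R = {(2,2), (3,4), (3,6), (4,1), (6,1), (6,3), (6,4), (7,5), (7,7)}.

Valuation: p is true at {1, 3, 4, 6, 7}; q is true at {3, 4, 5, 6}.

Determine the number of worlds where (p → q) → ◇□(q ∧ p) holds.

1: p → q is F, ◇□(q ∧ p) is F. ✓
2: p → q is T, ◇□(q ∧ p) is F. ✗
3: p → q is T, ◇□(q ∧ p) is F. ✗
4: p → q is T, ◇□(q ∧ p) is T. ✓
5: p → q is T, ◇□(q ∧ p) is F. ✗
6: p → q is T, ◇□(q ∧ p) is T. ✓
7: p → q is F, ◇□(q ∧ p) is T. ✓
Satisfying worlds: {1, 4, 6, 7}.

4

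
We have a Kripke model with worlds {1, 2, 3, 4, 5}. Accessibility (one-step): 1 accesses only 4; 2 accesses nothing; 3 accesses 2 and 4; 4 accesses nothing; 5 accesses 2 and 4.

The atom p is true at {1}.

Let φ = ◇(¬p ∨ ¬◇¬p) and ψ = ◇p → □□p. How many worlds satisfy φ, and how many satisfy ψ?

3 and 5

For ◇(¬p ∨ ¬◇¬p):
1: successors {4}; ¬p ∨ ¬◇¬p there: 4:T. ✓
2: no successors, so ◇(¬p ∨ ¬◇¬p) fails. ✗
3: successors {2, 4}; ¬p ∨ ¬◇¬p there: 2:T, 4:T. ✓
4: no successors, so ◇(¬p ∨ ¬◇¬p) fails. ✗
5: successors {2, 4}; ¬p ∨ ¬◇¬p there: 2:T, 4:T. ✓
— 3 worlds.
For ◇p → □□p:
1: ◇p is F, □□p is T. ✓
2: ◇p is F, □□p is T. ✓
3: ◇p is F, □□p is T. ✓
4: ◇p is F, □□p is T. ✓
5: ◇p is F, □□p is T. ✓
— 5 worlds.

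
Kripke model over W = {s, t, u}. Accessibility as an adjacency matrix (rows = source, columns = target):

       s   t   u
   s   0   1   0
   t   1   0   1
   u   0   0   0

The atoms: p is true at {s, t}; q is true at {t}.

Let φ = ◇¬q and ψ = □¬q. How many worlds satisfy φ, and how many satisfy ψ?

1 and 2

For ◇¬q:
s: successors {t}; ¬q there: t:F. ✗
t: successors {s, u}; ¬q there: s:T, u:T. ✓
u: no successors, so ◇¬q fails. ✗
— 1 world.
For □¬q:
s: successors {t}; ¬q there: t:F. ✗
t: successors {s, u}; ¬q there: s:T, u:T. ✓
u: no successors, so □¬q holds vacuously. ✓
— 2 worlds.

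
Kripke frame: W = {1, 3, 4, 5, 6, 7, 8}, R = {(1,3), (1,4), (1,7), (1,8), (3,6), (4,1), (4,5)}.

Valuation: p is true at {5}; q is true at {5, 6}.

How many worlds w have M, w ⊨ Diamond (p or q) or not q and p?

1: Diamond (p or q) is F, not q and p is F. ✗
3: Diamond (p or q) is T, not q and p is F. ✓
4: Diamond (p or q) is T, not q and p is F. ✓
5: Diamond (p or q) is F, not q and p is F. ✗
6: Diamond (p or q) is F, not q and p is F. ✗
7: Diamond (p or q) is F, not q and p is F. ✗
8: Diamond (p or q) is F, not q and p is F. ✗
Satisfying worlds: {3, 4}.

2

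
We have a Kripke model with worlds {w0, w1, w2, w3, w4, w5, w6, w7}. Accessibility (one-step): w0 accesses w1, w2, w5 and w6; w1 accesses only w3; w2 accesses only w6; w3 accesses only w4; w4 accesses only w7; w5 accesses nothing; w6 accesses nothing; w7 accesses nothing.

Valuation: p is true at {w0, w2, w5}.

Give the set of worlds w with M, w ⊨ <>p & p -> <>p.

w0: <>p & p is T, <>p is T. ✓
w1: <>p & p is F, <>p is F. ✓
w2: <>p & p is F, <>p is F. ✓
w3: <>p & p is F, <>p is F. ✓
w4: <>p & p is F, <>p is F. ✓
w5: <>p & p is F, <>p is F. ✓
w6: <>p & p is F, <>p is F. ✓
w7: <>p & p is F, <>p is F. ✓

{w0, w1, w2, w3, w4, w5, w6, w7}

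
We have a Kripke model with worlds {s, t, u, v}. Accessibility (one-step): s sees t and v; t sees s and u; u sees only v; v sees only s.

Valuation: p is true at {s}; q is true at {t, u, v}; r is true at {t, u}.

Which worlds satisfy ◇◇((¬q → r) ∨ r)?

{s, t, v}

s: successors {t, v}; ◇((¬q → r) ∨ r) there: t:T, v:F. ✓
t: successors {s, u}; ◇((¬q → r) ∨ r) there: s:T, u:T. ✓
u: successors {v}; ◇((¬q → r) ∨ r) there: v:F. ✗
v: successors {s}; ◇((¬q → r) ∨ r) there: s:T. ✓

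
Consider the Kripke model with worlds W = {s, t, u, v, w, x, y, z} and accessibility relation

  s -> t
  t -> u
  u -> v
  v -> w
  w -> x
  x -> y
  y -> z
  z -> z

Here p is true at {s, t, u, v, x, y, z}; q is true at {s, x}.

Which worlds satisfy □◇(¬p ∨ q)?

s: successors {t}; ◇(¬p ∨ q) there: t:F. ✗
t: successors {u}; ◇(¬p ∨ q) there: u:F. ✗
u: successors {v}; ◇(¬p ∨ q) there: v:T. ✓
v: successors {w}; ◇(¬p ∨ q) there: w:T. ✓
w: successors {x}; ◇(¬p ∨ q) there: x:F. ✗
x: successors {y}; ◇(¬p ∨ q) there: y:F. ✗
y: successors {z}; ◇(¬p ∨ q) there: z:F. ✗
z: successors {z}; ◇(¬p ∨ q) there: z:F. ✗

{u, v}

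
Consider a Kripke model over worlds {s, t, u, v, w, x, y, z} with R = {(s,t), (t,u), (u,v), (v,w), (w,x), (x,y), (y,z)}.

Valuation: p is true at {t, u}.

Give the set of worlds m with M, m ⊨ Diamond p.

{s, t}

s: successors {t}; p there: t:T. ✓
t: successors {u}; p there: u:T. ✓
u: successors {v}; p there: v:F. ✗
v: successors {w}; p there: w:F. ✗
w: successors {x}; p there: x:F. ✗
x: successors {y}; p there: y:F. ✗
y: successors {z}; p there: z:F. ✗
z: no successors, so Diamond p fails. ✗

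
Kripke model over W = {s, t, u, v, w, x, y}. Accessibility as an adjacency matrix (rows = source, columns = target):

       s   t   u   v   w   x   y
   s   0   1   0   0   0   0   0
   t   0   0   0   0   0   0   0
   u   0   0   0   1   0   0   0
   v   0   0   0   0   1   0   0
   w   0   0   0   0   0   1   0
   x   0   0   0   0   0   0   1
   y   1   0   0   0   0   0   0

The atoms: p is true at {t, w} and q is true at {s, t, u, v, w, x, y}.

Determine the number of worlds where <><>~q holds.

0

s: successors {t}; <>~q there: t:F. ✗
t: no successors, so <><>~q fails. ✗
u: successors {v}; <>~q there: v:F. ✗
v: successors {w}; <>~q there: w:F. ✗
w: successors {x}; <>~q there: x:F. ✗
x: successors {y}; <>~q there: y:F. ✗
y: successors {s}; <>~q there: s:F. ✗
Satisfying worlds: ∅.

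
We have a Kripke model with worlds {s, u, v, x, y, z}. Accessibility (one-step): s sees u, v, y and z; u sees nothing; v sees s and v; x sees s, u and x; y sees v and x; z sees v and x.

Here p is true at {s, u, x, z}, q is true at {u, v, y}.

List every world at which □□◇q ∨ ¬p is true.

{s, u, v, y}

s: □□◇q is T, ¬p is F. ✓
u: □□◇q is T, ¬p is F. ✓
v: □□◇q is F, ¬p is T. ✓
x: □□◇q is F, ¬p is F. ✗
y: □□◇q is F, ¬p is T. ✓
z: □□◇q is F, ¬p is F. ✗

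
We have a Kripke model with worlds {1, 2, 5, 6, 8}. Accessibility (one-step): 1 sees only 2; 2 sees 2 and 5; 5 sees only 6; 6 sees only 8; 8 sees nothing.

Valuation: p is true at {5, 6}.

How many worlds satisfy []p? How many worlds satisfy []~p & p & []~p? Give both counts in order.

For []p:
1: successors {2}; p there: 2:F. ✗
2: successors {2, 5}; p there: 2:F, 5:T. ✗
5: successors {6}; p there: 6:T. ✓
6: successors {8}; p there: 8:F. ✗
8: no successors, so []p holds vacuously. ✓
— 2 worlds.
For []~p & p & []~p:
1: []~p & p is F, []~p is T. ✗
2: []~p & p is F, []~p is F. ✗
5: []~p & p is F, []~p is F. ✗
6: []~p & p is T, []~p is T. ✓
8: []~p & p is F, []~p is T. ✗
— 1 world.

2 and 1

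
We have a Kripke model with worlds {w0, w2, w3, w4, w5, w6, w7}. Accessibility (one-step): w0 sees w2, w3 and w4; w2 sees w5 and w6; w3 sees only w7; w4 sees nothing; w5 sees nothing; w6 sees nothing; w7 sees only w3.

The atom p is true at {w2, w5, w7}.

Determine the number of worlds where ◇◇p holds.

w0: successors {w2, w3, w4}; ◇p there: w2:T, w3:T, w4:F. ✓
w2: successors {w5, w6}; ◇p there: w5:F, w6:F. ✗
w3: successors {w7}; ◇p there: w7:F. ✗
w4: no successors, so ◇◇p fails. ✗
w5: no successors, so ◇◇p fails. ✗
w6: no successors, so ◇◇p fails. ✗
w7: successors {w3}; ◇p there: w3:T. ✓
Satisfying worlds: {w0, w7}.

2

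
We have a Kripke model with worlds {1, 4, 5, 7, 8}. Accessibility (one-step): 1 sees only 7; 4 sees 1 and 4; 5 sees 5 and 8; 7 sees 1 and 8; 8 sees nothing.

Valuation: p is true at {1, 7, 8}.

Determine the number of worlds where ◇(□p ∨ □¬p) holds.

4

1: successors {7}; □p ∨ □¬p there: 7:T. ✓
4: successors {1, 4}; □p ∨ □¬p there: 1:T, 4:F. ✓
5: successors {5, 8}; □p ∨ □¬p there: 5:F, 8:T. ✓
7: successors {1, 8}; □p ∨ □¬p there: 1:T, 8:T. ✓
8: no successors, so ◇(□p ∨ □¬p) fails. ✗
Satisfying worlds: {1, 4, 5, 7}.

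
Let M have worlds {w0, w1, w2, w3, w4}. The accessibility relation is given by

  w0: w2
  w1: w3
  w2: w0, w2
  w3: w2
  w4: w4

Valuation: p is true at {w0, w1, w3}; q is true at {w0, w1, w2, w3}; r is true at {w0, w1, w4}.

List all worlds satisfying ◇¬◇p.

w0: successors {w2}; ¬◇p there: w2:F. ✗
w1: successors {w3}; ¬◇p there: w3:T. ✓
w2: successors {w0, w2}; ¬◇p there: w0:T, w2:F. ✓
w3: successors {w2}; ¬◇p there: w2:F. ✗
w4: successors {w4}; ¬◇p there: w4:T. ✓

{w1, w2, w4}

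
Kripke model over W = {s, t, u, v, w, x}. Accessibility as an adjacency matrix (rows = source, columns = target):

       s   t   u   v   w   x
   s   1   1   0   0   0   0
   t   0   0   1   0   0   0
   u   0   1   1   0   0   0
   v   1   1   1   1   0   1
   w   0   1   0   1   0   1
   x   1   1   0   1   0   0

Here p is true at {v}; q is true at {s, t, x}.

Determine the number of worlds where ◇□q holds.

3

s: successors {s, t}; □q there: s:T, t:F. ✓
t: successors {u}; □q there: u:F. ✗
u: successors {t, u}; □q there: t:F, u:F. ✗
v: successors {s, t, u, v, x}; □q there: s:T, t:F, u:F, v:F, x:F. ✓
w: successors {t, v, x}; □q there: t:F, v:F, x:F. ✗
x: successors {s, t, v}; □q there: s:T, t:F, v:F. ✓
Satisfying worlds: {s, v, x}.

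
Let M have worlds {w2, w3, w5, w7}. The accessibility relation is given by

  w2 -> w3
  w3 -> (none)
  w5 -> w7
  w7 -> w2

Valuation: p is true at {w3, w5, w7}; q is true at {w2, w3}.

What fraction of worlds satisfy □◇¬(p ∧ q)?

1/2

w2: successors {w3}; ◇¬(p ∧ q) there: w3:F. ✗
w3: no successors, so □◇¬(p ∧ q) holds vacuously. ✓
w5: successors {w7}; ◇¬(p ∧ q) there: w7:T. ✓
w7: successors {w2}; ◇¬(p ∧ q) there: w2:F. ✗
That's 2 of 4 worlds, so 2/4 = 1/2.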